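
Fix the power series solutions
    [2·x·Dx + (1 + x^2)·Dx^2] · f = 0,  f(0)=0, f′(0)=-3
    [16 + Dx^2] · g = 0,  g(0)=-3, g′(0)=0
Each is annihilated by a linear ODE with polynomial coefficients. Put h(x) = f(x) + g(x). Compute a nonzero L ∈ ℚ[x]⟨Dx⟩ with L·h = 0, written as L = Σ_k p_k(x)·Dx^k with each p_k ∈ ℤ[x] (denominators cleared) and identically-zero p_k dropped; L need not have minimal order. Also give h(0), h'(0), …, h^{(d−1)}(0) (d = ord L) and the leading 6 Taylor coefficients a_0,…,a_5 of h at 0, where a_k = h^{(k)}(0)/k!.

f: a_k = 0, -3, 0, 1, 0, -3/5, …
g: a_k = -3, 0, 24, 0, -32, 0, …
Sum ⇒ L₀ = lclm(L_f,L_g) in ℚ(x)⟨Dx⟩.
L = (64·x + 704·x^3 + 256·x^5)·Dx + (112 + 416·x^2 + 432·x^4 + 128·x^6)·Dx^2 + (4·x + 44·x^3 + 16·x^5)·Dx^3 + (7 + 26·x^2 + 27·x^4 + 8·x^6)·Dx^4  (order 4).
h: a_k = -3, -3, 24, 1, -32, -3/5, …
ICs: h(0) = -3, h′(0) = -3, h′′(0) = 48, h′′′(0) = 6.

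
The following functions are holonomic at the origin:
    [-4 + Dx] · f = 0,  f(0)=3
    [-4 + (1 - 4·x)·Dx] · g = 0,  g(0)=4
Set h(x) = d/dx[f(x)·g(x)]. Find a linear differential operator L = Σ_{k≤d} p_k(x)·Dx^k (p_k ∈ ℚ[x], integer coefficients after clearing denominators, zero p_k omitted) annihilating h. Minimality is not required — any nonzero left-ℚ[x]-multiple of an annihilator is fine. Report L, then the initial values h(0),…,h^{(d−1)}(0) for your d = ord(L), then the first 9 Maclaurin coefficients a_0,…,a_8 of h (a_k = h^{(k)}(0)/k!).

L = (10 - 32·x + 32·x^2) + (-1 + 6·x - 8·x^2)·Dx  (order 1).
h: a_k = 96, 960, 6144, 33280, 166912, 4007936/5, 11223040/3, 1795702784/105, 1616134144/21, …
ICs: h(0) = 96.

f: a_k = 3, 12, 24, 32, 32, 128/5, 256/15, 1024/105, 512/105, …
g: a_k = 4, 16, 64, 256, 1024, 4096, 16384, 65536, 262144, …
Product ⇒ symmetric product L₀, ord ≤ 1.
Differentiate: ansatz ord ≤ ord L₀ ⇒ L.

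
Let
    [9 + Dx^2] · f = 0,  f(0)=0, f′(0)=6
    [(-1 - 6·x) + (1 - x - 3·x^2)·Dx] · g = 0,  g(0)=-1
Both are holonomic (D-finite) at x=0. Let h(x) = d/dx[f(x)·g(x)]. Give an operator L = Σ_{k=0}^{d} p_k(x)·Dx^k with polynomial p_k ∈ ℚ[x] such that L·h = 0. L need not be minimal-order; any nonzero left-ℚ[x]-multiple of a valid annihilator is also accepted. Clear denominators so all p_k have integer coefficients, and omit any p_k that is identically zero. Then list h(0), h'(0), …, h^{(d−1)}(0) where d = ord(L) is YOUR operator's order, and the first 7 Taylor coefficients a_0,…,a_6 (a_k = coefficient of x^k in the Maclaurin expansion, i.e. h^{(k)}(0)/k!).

f: a_k = 0, 6, 0, -9, 0, 81/20, 0, …
g: a_k = -1, -1, -4, -7, -19, -40, -97, …
f·g: L₀ = L_f ⊗_s L_g, ord ≤ 2·1.
h₀' ⇒ L via d/dx closure of L₀.
L = (-15 - 54·x - 135·x^2 + 162·x^3 + 243·x^4) + (6·x + 54·x^2 + 108·x^3)·Dx + (1 - 4·x - 9·x^2 + 18·x^3 + 27·x^4)·Dx^2  (order 2).
h: a_k = -6, -12, -45, -132, -1641/4, -10863/10, -119373/40, …
ICs: h(0) = -6, h′(0) = -12.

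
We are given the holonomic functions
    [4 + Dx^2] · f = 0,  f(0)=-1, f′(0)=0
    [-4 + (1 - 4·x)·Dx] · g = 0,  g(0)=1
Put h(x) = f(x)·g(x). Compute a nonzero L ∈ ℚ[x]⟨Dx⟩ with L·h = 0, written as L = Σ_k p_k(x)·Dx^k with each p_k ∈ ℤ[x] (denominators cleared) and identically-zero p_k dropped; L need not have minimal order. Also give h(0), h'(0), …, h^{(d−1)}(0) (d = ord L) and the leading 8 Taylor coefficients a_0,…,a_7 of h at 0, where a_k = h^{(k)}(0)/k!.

f: a_k = -1, 0, 2, 0, -2/3, 0, 4/45, 0, …
g: a_k = 1, 4, 16, 64, 256, 1024, 4096, 16384, …
Product ⇒ symmetric product L₀, ord ≤ 2.
L = (-4 + 16·x) + 8·Dx + (-1 + 4·x)·Dx^2  (order 2).
h: a_k = -1, -4, -14, -56, -674/3, -2696/3, -161756/45, -647024/45, …
ICs: h(0) = -1, h′(0) = -4.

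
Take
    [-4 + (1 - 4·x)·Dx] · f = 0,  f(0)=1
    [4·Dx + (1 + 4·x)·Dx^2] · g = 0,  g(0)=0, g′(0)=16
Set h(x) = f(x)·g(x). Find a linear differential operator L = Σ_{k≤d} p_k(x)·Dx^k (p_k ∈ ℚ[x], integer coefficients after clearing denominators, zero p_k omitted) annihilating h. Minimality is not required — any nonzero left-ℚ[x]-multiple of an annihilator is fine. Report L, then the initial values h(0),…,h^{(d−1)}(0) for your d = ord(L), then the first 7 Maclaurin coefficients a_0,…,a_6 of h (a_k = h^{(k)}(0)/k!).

f: a_k = 1, 4, 16, 64, 256, 1024, 4096, …
g: a_k = 0, 16, -32, 256/3, -256, 4096/5, -8192/3, …
f·g: L₀ = L_f ⊗_s L_g, ord ≤ 1·2.
L = 16 + (4 + 48·x)·Dx + (-1 + 16·x^2)·Dx^2  (order 2).
h: a_k = 0, 16, 32, 640/3, 1792/3, 48128/15, 151552/15, …
ICs: h(0) = 0, h′(0) = 16.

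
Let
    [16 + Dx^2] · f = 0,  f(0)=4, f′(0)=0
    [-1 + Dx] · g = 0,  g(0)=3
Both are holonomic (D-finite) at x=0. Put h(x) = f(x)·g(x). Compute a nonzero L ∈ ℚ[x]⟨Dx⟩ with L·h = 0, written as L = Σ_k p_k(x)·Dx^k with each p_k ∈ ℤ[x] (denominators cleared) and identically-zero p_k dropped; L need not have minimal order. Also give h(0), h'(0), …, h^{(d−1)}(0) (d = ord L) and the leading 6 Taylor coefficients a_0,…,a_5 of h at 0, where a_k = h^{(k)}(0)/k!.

f: a_k = 4, 0, -32, 0, 128/3, 0, …
g: a_k = 3, 3, 3/2, 1/2, 1/8, 1/40, …
Sym-product of L_f,L_g gives L₀ (≤ ord 2).
L = 17 - 2·Dx + Dx^2  (order 2).
h: a_k = 12, 12, -90, -94, 161/2, 1121/10, …
ICs: h(0) = 12, h′(0) = 12.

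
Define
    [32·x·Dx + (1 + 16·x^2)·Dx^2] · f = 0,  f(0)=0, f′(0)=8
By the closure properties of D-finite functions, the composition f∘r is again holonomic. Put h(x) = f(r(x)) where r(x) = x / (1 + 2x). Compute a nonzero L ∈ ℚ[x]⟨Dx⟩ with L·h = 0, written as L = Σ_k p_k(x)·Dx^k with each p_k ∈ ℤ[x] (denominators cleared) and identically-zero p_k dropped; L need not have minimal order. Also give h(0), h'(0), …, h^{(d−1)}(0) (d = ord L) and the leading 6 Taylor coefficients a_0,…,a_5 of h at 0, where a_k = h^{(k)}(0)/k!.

f: a_k = 0, 8, 0, -128/3, 0, 2048/5, …
f∘r: x↦r, Dx↦Dx/r' in L_f ⇒ L₀.
L = (4 + 40·x)·Dx + (1 + 4·x + 20·x^2)·Dx^2  (order 2).
h: a_k = 0, 8, -16, -32/3, 192, -2432/5, …
ICs: h(0) = 0, h′(0) = 8.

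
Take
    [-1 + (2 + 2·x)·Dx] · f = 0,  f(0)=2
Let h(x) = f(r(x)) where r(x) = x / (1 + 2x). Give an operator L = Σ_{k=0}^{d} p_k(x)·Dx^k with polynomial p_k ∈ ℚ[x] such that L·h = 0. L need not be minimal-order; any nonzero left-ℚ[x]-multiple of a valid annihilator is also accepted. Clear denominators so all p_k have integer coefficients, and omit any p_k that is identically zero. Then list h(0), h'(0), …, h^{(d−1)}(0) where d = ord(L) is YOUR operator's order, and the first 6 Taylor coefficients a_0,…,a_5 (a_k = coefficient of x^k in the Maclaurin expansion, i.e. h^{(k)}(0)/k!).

f: a_k = 2, 1, -1/4, 1/8, -5/64, 7/128, …
L₀ from L_f via x↦r, Dx↦r'^{-1}Dx.
L = -1 + (2 + 10·x + 12·x^2)·Dx  (order 1).
h: a_k = 2, 1, -9/4, 41/8, -757/64, 3543/128, …
ICs: h(0) = 2.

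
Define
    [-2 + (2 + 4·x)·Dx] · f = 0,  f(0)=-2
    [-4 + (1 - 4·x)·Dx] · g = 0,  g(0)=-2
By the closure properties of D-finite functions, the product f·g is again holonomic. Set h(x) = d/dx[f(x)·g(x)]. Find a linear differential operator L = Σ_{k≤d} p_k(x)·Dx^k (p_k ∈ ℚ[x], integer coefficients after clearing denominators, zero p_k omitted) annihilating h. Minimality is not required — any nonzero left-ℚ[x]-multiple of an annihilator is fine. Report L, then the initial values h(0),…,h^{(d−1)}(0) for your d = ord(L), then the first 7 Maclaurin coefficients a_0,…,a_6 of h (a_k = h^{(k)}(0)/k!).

f: a_k = -2, -2, 1, -1, 5/4, -7/4, 21/8, …
g: a_k = -2, -8, -32, -128, -512, -2048, -8192, …
f·g: L₀ = L_f ⊗_s L_g, ord ≤ 1·1.
h₀' ⇒ L via d/dx closure of L₀.
L = (39 + 120·x + 48·x^2) + (-5 + 6·x + 48·x^2 + 32·x^3)·Dx  (order 1).
h: a_k = 20, 156, 942, 5014, 50175/2, 240777/2, 2247483/4, …
ICs: h(0) = 20.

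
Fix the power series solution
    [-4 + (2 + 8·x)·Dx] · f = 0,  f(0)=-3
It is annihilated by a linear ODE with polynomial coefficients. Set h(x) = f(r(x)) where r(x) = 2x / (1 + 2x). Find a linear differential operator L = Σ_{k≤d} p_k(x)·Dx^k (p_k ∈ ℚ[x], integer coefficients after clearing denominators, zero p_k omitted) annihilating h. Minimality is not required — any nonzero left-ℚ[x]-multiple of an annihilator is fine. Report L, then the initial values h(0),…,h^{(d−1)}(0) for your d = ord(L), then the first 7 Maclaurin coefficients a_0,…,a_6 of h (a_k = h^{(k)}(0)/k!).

f: a_k = -3, -6, 6, -12, 30, -84, 252, …
Change of var in L_f (x↦r) gives L₀.
L = -4 + (1 + 12·x + 20·x^2)·Dx  (order 1).
h: a_k = -3, -12, 48, -240, 1440, -9792, 72192, …
ICs: h(0) = -3.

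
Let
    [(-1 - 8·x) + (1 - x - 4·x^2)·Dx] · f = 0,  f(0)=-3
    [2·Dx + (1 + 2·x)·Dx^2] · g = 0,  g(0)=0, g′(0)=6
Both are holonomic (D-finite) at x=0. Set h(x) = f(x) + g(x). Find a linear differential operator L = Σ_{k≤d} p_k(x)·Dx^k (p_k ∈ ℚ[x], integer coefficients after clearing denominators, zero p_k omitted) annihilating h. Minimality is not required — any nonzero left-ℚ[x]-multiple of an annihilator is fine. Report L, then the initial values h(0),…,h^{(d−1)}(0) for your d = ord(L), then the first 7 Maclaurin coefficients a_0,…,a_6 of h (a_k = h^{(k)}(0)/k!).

f: a_k = -3, -3, -15, -27, -87, -195, -543, …
g: a_k = 0, 6, -6, 8, -12, 96/5, -32, …
h₀=f+g: left-lcm gives L₀, ord ≤ 3.
L = (94 + 644·x + 1664·x^2 + 1920·x^3 + 1536·x^4)·Dx + (23 + 324·x + 1448·x^2 + 3072·x^3 + 3904·x^4 + 2560·x^5)·Dx^2 + (-6 - 35·x - 53·x^2 + 98·x^3 + 528·x^4 + 864·x^5 + 512·x^6)·Dx^3  (order 3).
h: a_k = -3, 3, -21, -19, -99, -879/5, -575, …
ICs: h(0) = -3, h′(0) = 3, h′′(0) = -42.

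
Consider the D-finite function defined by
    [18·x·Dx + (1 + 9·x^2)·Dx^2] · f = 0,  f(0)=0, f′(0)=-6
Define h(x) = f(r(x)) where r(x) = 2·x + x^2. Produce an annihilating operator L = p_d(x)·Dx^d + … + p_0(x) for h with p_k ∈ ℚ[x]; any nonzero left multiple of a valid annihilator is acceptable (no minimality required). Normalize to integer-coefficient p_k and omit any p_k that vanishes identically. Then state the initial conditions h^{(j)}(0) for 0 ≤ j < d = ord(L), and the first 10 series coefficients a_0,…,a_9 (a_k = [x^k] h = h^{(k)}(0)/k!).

f: a_k = 0, -6, 0, 18, 0, -486/5, 0, 4374/7, 0, -4374, …
L₀ from L_f via x↦r, Dx↦r'^{-1}Dx.
L = (-1 + 72·x + 144·x^2 + 108·x^3 + 27·x^4)·Dx + (1 + x + 36·x^2 + 72·x^3 + 45·x^4 + 9·x^5)·Dx^2  (order 2).
h: a_k = 0, -12, -6, 144, 216, -15012/5, -7758, 505440/7, 276048, -1820556, …
ICs: h(0) = 0, h′(0) = -12.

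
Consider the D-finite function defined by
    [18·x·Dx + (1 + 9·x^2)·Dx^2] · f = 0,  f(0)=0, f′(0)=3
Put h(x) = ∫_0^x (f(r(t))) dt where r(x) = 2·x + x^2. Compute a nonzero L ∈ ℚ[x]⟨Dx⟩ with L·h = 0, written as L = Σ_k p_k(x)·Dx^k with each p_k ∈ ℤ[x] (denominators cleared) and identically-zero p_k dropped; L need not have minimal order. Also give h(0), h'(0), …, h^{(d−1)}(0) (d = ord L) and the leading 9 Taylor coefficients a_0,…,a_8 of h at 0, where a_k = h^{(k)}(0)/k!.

f: a_k = 0, 3, 0, -9, 0, 243/5, 0, -2187/7, 0, …
h₀=f(r): pull back L_f along r ⇒ L₀.
Integrate: L := L₀·Dx.
L = (-1 + 72·x + 144·x^2 + 108·x^3 + 27·x^4)·Dx^2 + (1 + x + 36·x^2 + 72·x^3 + 45·x^4 + 9·x^5)·Dx^3  (order 3).
h: a_k = 0, 0, 3, 1, -18, -108/5, 1251/5, 3879/7, -31590/7, …
ICs: h(0) = 0, h′(0) = 0, h′′(0) = 6.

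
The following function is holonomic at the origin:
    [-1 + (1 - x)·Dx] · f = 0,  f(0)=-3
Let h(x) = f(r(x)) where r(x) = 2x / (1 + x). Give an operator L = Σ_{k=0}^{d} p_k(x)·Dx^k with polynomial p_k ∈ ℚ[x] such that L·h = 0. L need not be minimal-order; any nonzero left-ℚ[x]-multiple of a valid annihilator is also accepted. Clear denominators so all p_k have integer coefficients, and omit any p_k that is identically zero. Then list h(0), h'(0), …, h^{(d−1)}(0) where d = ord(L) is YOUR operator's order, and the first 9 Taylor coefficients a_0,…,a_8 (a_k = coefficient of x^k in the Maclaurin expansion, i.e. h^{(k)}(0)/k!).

f: a_k = -3, -3, -3, -3, -3, -3, -3, -3, -3, …
Substitute x→r, Dx→(1/r')Dx; clear ⇒ L₀.
L = 2 + (-1 + x^2)·Dx  (order 1).
h: a_k = -3, -6, -6, -6, -6, -6, -6, -6, -6, …
ICs: h(0) = -3.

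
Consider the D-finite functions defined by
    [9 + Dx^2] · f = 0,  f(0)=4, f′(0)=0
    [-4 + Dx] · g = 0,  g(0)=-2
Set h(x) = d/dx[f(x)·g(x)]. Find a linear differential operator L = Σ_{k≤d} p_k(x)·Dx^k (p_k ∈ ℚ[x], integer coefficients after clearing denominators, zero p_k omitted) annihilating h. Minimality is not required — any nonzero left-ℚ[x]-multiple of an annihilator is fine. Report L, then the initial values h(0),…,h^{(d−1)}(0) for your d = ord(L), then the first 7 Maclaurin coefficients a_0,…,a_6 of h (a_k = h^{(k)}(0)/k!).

f: a_k = 4, 0, -18, 0, 27/2, 0, -81/20, …
g: a_k = -2, -8, -16, -64/3, -64/3, -256/15, -512/45, …
h₀=f·g: eliminate ⇒ L₀, order ≤ 2·1.
Differentiate: ansatz ord ≤ ord L₀ ⇒ L.
L = 25 - 8·Dx + Dx^2  (order 2).
h: a_k = -32, -56, 176, 2108/3, 3116/3, 11753/15, 8062/45, …
ICs: h(0) = -32, h′(0) = -56.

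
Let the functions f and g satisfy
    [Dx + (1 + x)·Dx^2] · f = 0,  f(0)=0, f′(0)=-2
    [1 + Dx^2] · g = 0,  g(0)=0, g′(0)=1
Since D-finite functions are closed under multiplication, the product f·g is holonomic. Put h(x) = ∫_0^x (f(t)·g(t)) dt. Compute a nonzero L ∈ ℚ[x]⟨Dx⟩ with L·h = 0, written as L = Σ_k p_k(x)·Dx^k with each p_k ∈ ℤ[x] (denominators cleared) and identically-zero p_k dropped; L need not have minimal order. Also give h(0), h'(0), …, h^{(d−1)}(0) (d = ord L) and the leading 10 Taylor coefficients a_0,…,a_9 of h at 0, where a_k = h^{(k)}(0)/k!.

L = (-3 + 6·x + 19·x^2 + 16·x^3 + 4·x^4)·Dx + (4 + 20·x + 24·x^2 + 8·x^3)·Dx^2 + (20·x + 42·x^2 + 32·x^3 + 8·x^4)·Dx^3 + (4 + 20·x + 24·x^2 + 8·x^3)·Dx^4 + (3 + 14·x + 23·x^2 + 16·x^3 + 4·x^4)·Dx^5  (order 5).
h: a_k = 0, 0, 0, -2/3, 1/4, -1/15, 1/18, -11/252, 31/960, -113/4536, …
ICs: h(0) = 0, h′(0) = 0, h′′(0) = 0, h′′′(0) = -4, h′′′′(0) = 6.

f: a_k = 0, -2, 1, -2/3, 1/2, -2/5, 1/3, -2/7, 1/4, -2/9, …
g: a_k = 0, 1, 0, -1/6, 0, 1/120, 0, -1/5040, 0, 1/362880, …
Sym-product of L_f,L_g gives L₀ (≤ ord 4).
Integrate: L := L₀·Dx.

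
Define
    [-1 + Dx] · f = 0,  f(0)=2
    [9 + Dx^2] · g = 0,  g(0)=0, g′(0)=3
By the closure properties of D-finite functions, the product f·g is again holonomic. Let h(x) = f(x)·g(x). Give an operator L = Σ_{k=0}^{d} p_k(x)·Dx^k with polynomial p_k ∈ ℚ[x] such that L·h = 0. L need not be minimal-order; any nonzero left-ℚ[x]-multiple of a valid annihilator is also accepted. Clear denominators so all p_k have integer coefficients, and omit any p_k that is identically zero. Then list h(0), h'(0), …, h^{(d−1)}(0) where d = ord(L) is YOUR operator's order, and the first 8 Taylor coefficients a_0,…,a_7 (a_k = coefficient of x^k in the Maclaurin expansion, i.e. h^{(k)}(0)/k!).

f: a_k = 2, 2, 1, 1/3, 1/12, 1/60, 1/360, 1/2520, …
g: a_k = 0, 3, 0, -9/2, 0, 81/40, 0, -243/560, …
Sym-product of L_f,L_g gives L₀ (≤ ord 2).
L = 10 - 2·Dx + Dx^2  (order 2).
h: a_k = 0, 6, 6, -6, -8, -1/5, 13/5, 83/105, …
ICs: h(0) = 0, h′(0) = 6.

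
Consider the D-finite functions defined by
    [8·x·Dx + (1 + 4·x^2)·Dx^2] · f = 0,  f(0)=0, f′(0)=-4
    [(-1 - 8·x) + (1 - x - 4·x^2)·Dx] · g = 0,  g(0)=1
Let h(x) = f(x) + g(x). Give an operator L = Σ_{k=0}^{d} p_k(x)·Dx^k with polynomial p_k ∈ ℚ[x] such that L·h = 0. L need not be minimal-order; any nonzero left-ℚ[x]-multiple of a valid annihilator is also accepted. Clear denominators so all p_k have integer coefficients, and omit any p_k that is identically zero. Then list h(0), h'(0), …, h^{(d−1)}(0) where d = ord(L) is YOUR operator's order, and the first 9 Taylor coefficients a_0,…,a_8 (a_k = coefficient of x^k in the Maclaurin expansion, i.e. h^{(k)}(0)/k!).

L = (40 - 160·x - 2272·x^2 - 4608·x^3 - 16896·x^4 - 6144·x^6)·Dx + (-31 - 264·x - 364·x^2 - 2208·x^3 - 4160·x^4 - 12800·x^5 - 768·x^6 - 6144·x^7)·Dx^2 + (5 + 11·x + 80·x^2 - 116·x^3 - 80·x^4 - 704·x^5 - 1536·x^6 - 256·x^7 - 1024·x^8)·Dx^3  (order 3).
h: a_k = 1, -3, 5, 43/3, 29, 261/5, 181, 3343/7, 1165, …
ICs: h(0) = 1, h′(0) = -3, h′′(0) = 10.

f: a_k = 0, -4, 0, 16/3, 0, -64/5, 0, 256/7, 0, …
g: a_k = 1, 1, 5, 9, 29, 65, 181, 441, 1165, …
f+g: L₀ = lclm(L_f,L_g), ord ≤ 2+1.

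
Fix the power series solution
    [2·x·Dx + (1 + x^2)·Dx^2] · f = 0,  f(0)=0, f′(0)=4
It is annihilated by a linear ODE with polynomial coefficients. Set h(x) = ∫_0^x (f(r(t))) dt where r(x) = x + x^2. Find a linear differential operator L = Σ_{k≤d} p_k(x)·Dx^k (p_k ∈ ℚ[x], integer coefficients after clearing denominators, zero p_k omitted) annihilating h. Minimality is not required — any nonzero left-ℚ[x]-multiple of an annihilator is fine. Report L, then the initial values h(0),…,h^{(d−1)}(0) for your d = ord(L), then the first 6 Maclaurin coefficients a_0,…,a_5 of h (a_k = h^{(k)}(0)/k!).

f: a_k = 0, 4, 0, -4/3, 0, 4/5, …
f∘r: x↦r, Dx↦Dx/r' in L_f ⇒ L₀.
Integrate: L := L₀·Dx.
L = (-2 + 2·x + 8·x^2 + 12·x^3 + 6·x^4)·Dx^2 + (1 + 2·x + x^2 + 4·x^3 + 5·x^4 + 2·x^5)·Dx^3  (order 3).
h: a_k = 0, 0, 2, 4/3, -1/3, -4/5, …
ICs: h(0) = 0, h′(0) = 0, h′′(0) = 4.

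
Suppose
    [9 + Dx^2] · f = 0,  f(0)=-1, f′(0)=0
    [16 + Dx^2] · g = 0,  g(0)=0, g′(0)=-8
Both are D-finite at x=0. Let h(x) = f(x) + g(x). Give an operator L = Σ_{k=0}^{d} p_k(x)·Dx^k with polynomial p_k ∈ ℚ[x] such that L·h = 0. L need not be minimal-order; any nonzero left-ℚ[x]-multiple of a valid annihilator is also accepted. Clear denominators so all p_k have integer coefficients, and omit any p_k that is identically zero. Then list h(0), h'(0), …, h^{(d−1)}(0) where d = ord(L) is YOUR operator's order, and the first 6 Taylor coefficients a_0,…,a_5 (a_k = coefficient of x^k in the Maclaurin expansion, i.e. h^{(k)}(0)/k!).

L = 144 + 25·Dx^2 + Dx^4  (order 4).
h: a_k = -1, -8, 9/2, 64/3, -27/8, -256/15, …
ICs: h(0) = -1, h′(0) = -8, h′′(0) = 9, h′′′(0) = 128.

f: a_k = -1, 0, 9/2, 0, -27/8, 0, …
g: a_k = 0, -8, 0, 64/3, 0, -256/15, …
h₀=f+g: left-lcm gives L₀, ord ≤ 4.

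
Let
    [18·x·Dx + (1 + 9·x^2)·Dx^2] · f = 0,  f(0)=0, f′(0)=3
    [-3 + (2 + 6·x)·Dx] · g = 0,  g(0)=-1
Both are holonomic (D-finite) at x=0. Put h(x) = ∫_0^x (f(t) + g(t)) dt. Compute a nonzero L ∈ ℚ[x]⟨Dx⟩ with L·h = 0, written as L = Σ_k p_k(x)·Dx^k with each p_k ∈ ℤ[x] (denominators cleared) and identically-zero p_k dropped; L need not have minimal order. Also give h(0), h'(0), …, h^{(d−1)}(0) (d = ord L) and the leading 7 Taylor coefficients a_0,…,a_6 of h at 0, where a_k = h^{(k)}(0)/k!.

f: a_k = 0, 3, 0, -9, 0, 243/5, 0, …
g: a_k = -1, -3/2, 9/8, -27/16, 405/128, -1701/256, 15309/1024, …
Sum ⇒ L₀ = lclm(L_f,L_g) in ℚ(x)⟨Dx⟩.
h=∫h₀ ⇒ L = L₀·Dx.
L = (-36 - 270·x + 972·x^2 + 1458·x^3)·Dx^2 + (-33 - 144·x + 270·x^2 + 3888·x^3 + 5103·x^4)·Dx^3 + (-2 + 18·x + 108·x^2 + 324·x^3 + 1134·x^4 + 1458·x^5)·Dx^4  (order 4).
h: a_k = 0, -1, 3/4, 3/8, -171/64, 81/128, 17901/2560, …
ICs: h(0) = 0, h′(0) = -1, h′′(0) = 3/2, h′′′(0) = 9/4.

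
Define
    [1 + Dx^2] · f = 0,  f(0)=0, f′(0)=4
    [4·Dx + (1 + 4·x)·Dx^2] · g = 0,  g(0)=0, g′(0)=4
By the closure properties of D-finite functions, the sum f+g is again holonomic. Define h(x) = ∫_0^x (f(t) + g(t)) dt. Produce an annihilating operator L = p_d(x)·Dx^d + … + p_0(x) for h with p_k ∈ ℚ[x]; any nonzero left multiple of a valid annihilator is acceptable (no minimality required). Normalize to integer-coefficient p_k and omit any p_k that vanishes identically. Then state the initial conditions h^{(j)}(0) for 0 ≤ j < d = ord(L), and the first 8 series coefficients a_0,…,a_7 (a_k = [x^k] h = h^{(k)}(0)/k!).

f: a_k = 0, 4, 0, -2/3, 0, 1/30, 0, -1/1260, …
g: a_k = 0, 4, -8, 64/3, -64, 1024/5, -2048/3, 16384/7, …
f+g: L₀ = lclm(L_f,L_g), ord ≤ 2+2.
∫: right-multiply L₀ by Dx.
L = (388 + 32·x + 64·x^2)·Dx^2 + (33 + 140·x + 48·x^2 + 64·x^3)·Dx^3 + (388 + 32·x + 64·x^2)·Dx^4 + (33 + 140·x + 48·x^2 + 64·x^3)·Dx^5  (order 5).
h: a_k = 0, 0, 4, -8/3, 31/6, -64/5, 1229/36, -2048/21, …
ICs: h(0) = 0, h′(0) = 0, h′′(0) = 8, h′′′(0) = -16, h′′′′(0) = 124.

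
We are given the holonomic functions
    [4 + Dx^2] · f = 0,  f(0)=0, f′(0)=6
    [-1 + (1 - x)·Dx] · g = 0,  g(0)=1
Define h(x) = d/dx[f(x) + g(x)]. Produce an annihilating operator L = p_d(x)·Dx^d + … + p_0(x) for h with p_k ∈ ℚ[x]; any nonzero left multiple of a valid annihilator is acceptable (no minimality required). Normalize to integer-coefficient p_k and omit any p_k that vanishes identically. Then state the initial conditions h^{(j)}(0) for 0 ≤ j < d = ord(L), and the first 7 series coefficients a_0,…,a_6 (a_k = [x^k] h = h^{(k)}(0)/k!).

L = (64 - 32·x + 16·x^2) + (-20 + 36·x - 24·x^2 + 8·x^3)·Dx + (16 - 8·x + 4·x^2)·Dx^2 + (-5 + 9·x - 6·x^2 + 2·x^3)·Dx^3  (order 3).
h: a_k = 7, 2, -9, 4, 9, 6, 97/15, …
ICs: h(0) = 7, h′(0) = 2, h′′(0) = -18.

f: a_k = 0, 6, 0, -4, 0, 4/5, 0, …
g: a_k = 1, 1, 1, 1, 1, 1, 1, …
Weyl lclm of L_f,L_g ⇒ L₀ (ord ≤ 3).
h=h₀': d/dx-closure on L₀ ⇒ L.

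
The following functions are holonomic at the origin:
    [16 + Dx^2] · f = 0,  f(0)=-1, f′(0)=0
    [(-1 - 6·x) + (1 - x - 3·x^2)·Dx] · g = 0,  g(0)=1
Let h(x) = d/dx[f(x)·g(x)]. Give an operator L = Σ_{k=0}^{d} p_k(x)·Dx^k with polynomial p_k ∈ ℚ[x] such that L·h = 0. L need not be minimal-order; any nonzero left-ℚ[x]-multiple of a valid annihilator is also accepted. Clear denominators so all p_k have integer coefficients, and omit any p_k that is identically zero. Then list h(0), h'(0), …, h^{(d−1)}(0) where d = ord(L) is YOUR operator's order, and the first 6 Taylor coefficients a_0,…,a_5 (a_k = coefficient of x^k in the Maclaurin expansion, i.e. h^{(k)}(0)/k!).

L = (-26 - 256·x - 640·x^2 + 768·x^3 + 1152·x^4) + (-7 - 26·x + 144·x^2 + 288·x^3)·Dx + (5 - 13·x - 31·x^2 + 48·x^3 + 72·x^4)·Dx^2  (order 2).
h: a_k = -1, 8, 3, 28/3, 80/3, 1622/15, …
ICs: h(0) = -1, h′(0) = 8.

f: a_k = -1, 0, 8, 0, -32/3, 0, …
g: a_k = 1, 1, 4, 7, 19, 40, …
Product ⇒ symmetric product L₀, ord ≤ 2.
h=h₀': d/dx-closure on L₀ ⇒ L.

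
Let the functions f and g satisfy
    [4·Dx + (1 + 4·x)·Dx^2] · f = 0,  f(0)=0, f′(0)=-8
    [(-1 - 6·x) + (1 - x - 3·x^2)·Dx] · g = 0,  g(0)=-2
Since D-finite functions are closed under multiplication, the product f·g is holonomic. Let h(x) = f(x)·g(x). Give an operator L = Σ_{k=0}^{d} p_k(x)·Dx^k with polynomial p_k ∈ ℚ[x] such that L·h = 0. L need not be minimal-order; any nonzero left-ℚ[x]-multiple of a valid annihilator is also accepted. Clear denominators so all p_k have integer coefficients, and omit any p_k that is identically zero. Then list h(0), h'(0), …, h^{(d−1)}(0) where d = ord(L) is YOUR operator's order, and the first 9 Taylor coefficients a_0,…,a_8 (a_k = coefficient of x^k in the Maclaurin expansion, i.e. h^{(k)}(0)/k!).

f: a_k = 0, -8, 16, -128/3, 128, -2048/5, 4096/3, -32768/7, 16384, …
g: a_k = -2, -2, -8, -14, -38, -80, -194, -434, -1016, …
h₀=f·g: eliminate ⇒ L₀, order ≤ 2·1.
L = (10 + 48·x) + (-2 + 24·x + 60·x^2)·Dx + (-1 - 3·x + 7·x^2 + 12·x^3)·Dx^2  (order 2).
h: a_k = 0, 16, -16, 352/3, -560/3, 14768/15, -34592/15, 1051024/105, -3116048/105, …
ICs: h(0) = 0, h′(0) = 16.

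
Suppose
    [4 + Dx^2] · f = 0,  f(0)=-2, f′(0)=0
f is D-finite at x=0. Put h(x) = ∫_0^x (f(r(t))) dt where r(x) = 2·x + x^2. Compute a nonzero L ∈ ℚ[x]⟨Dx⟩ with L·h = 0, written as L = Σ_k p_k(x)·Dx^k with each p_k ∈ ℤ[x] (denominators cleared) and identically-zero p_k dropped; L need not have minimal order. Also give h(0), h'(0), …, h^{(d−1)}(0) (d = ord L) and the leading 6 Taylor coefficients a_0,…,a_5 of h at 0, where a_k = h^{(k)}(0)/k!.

f: a_k = -2, 0, 4, 0, -4/3, 0, …
Substitute x→r, Dx→(1/r')Dx; clear ⇒ L₀.
Integrate: L := L₀·Dx.
L = (16 + 48·x + 48·x^2 + 16·x^3)·Dx - Dx^2 + (1 + x)·Dx^3  (order 3).
h: a_k = 0, -2, 0, 16/3, 4, -52/15, …
ICs: h(0) = 0, h′(0) = -2, h′′(0) = 0.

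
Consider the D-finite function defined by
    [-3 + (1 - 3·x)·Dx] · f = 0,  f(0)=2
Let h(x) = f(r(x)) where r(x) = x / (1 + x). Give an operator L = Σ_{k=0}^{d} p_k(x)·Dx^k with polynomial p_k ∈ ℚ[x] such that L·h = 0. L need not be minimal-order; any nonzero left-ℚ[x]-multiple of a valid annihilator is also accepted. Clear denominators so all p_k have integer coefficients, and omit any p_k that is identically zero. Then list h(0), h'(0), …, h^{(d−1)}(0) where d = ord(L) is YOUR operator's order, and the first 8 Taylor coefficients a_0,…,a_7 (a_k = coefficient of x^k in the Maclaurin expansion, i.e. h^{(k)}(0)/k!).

f: a_k = 2, 6, 18, 54, 162, 486, 1458, 4374, …
Substitute x→r, Dx→(1/r')Dx; clear ⇒ L₀.
L = 3 + (-1 + x + 2·x^2)·Dx  (order 1).
h: a_k = 2, 6, 12, 24, 48, 96, 192, 384, …
ICs: h(0) = 2.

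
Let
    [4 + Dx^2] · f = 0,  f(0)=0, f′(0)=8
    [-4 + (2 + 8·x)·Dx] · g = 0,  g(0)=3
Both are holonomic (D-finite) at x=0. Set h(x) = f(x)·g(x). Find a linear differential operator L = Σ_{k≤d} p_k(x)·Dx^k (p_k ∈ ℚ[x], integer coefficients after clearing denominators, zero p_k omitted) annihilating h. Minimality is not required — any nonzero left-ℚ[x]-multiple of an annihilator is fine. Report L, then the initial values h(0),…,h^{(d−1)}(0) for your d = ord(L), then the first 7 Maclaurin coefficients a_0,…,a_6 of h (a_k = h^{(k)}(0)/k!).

L = (16 + 32·x + 64·x^2) + (-4 - 16·x)·Dx + (1 + 8·x + 16·x^2)·Dx^2  (order 2).
h: a_k = 0, 24, 48, -64, 64, -1024/5, 3072/5, …
ICs: h(0) = 0, h′(0) = 24.

f: a_k = 0, 8, 0, -16/3, 0, 16/15, 0, …
g: a_k = 3, 6, -6, 12, -30, 84, -252, …
h₀=f·g: eliminate ⇒ L₀, order ≤ 2·1.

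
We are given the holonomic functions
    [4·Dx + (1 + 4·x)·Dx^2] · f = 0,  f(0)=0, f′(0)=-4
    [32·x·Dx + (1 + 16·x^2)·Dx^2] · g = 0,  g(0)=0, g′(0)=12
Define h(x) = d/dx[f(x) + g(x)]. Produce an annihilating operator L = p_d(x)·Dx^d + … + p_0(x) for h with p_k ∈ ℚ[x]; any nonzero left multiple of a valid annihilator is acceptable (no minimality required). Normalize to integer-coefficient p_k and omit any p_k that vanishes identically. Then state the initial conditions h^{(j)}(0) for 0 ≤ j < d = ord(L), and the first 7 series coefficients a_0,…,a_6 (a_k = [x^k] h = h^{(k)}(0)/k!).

L = (-32 - 384·x + 1536·x^2 + 2048·x^3) + (-16 - 64·x + 3072·x^3 + 4096·x^4)·Dx + (-1 + 4·x + 32·x^2 + 128·x^3 + 768·x^4 + 1024·x^5)·Dx^2  (order 2).
h: a_k = 8, 16, -256, 256, 2048, 4096, -65536, …
ICs: h(0) = 8, h′(0) = 16.

f: a_k = 0, -4, 8, -64/3, 64, -1024/5, 2048/3, …
g: a_k = 0, 12, 0, -64, 0, 3072/5, 0, …
Weyl lclm of L_f,L_g ⇒ L₀ (ord ≤ 4).
h=h₀': d/dx-closure on L₀ ⇒ L.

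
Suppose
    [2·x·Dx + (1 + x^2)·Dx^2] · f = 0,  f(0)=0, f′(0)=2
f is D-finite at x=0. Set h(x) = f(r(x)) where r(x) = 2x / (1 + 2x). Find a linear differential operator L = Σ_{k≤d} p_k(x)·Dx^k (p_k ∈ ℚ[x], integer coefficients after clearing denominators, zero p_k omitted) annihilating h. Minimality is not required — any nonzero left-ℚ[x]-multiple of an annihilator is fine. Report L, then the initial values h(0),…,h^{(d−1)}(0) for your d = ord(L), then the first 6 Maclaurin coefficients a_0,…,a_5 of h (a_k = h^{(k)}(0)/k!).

f: a_k = 0, 2, 0, -2/3, 0, 2/5, …
L₀ from L_f via x↦r, Dx↦r'^{-1}Dx.
L = (4 + 16·x)·Dx + (1 + 4·x + 8·x^2)·Dx^2  (order 2).
h: a_k = 0, 4, -8, 32/3, 0, -256/5, …
ICs: h(0) = 0, h′(0) = 4.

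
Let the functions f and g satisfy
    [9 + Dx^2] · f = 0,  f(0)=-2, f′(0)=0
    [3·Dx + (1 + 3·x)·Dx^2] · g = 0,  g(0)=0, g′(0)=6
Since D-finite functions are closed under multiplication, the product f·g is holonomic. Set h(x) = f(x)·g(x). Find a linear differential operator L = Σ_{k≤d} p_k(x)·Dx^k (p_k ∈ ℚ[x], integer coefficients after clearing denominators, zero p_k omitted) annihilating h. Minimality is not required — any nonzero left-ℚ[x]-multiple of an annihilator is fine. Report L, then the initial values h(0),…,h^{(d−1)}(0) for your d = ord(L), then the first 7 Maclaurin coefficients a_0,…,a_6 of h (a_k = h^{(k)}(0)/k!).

f: a_k = -2, 0, 9, 0, -27/4, 0, 81/40, …
g: a_k = 0, 6, -9, 18, -81/2, 486/5, -243, …
L₀ := L_f ⊗_s L_g (sym. prod.), ord ≤ 4.
L = (-81 + 486·x + 4617·x^2 + 11664·x^3 + 8748·x^4) + (36 + 540·x + 1944·x^2 + 1944·x^3)·Dx + (180·x + 1134·x^2 + 2592·x^3 + 1944·x^4)·Dx^2 + (4 + 60·x + 216·x^2 + 216·x^3)·Dx^3 + (1 + 14·x + 69·x^2 + 144·x^3 + 108·x^4)·Dx^4  (order 4).
h: a_k = 0, -12, 18, 18, 0, -729/10, 729/4, …
ICs: h(0) = 0, h′(0) = -12, h′′(0) = 36, h′′′(0) = 108.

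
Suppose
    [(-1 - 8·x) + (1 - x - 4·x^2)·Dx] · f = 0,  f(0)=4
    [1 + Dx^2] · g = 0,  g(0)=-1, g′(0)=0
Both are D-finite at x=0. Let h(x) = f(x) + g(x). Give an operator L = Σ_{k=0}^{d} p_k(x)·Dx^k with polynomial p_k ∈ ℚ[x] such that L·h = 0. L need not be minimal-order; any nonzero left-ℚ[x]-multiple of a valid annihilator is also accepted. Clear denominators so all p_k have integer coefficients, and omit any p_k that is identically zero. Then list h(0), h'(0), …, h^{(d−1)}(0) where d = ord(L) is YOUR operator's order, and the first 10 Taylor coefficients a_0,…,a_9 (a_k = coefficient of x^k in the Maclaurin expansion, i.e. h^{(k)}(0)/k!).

f: a_k = 4, 4, 20, 36, 116, 260, 724, 1764, 4660, 11716, …
g: a_k = -1, 0, 1/2, 0, -1/24, 0, 1/720, 0, -1/40320, 0, …
h₀=f+g: left-lcm gives L₀, ord ≤ 3.
L = (55 + 486·x + 553·x^2 + 1488·x^3 + 80·x^4 + 128·x^5) + (-11 - 11·x - 23·x^2 + 169·x^3 + 348·x^4 + 48·x^5 + 64·x^6)·Dx + (55 + 486·x + 553·x^2 + 1488·x^3 + 80·x^4 + 128·x^5)·Dx^2 + (-11 - 11·x - 23·x^2 + 169·x^3 + 348·x^4 + 48·x^5 + 64·x^6)·Dx^3  (order 3).
h: a_k = 3, 4, 41/2, 36, 2783/24, 260, 521281/720, 1764, 187891199/40320, 11716, …
ICs: h(0) = 3, h′(0) = 4, h′′(0) = 41.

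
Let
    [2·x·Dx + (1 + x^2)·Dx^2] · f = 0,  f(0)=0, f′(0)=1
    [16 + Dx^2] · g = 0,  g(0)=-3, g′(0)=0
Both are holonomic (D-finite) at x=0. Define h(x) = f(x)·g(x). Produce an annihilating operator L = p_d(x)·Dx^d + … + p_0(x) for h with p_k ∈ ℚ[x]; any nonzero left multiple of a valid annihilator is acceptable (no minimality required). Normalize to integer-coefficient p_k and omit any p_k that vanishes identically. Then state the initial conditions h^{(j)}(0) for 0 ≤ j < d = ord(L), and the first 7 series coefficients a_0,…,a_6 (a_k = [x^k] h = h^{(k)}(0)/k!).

f: a_k = 0, 1, 0, -1/3, 0, 1/5, 0, …
g: a_k = -3, 0, 24, 0, -32, 0, 256/15, …
L₀ := L_f ⊗_s L_g (sym. prod.), ord ≤ 4.
L = (5440 + 19136·x^2 + 25856·x^4 + 16384·x^6 + 4096·x^8) + (1152·x + 3200·x^3 + 3072·x^5 + 1024·x^7)·Dx + (612 + 2252·x^2 + 3168·x^4 + 2048·x^6 + 512·x^8)·Dx^2 + (72·x + 200·x^3 + 192·x^5 + 64·x^7)·Dx^3 + (17 + 66·x^2 + 97·x^4 + 64·x^6 + 16·x^8)·Dx^4  (order 4).
h: a_k = 0, -3, 0, 25, 0, -203/5, 0, …
ICs: h(0) = 0, h′(0) = -3, h′′(0) = 0, h′′′(0) = 150.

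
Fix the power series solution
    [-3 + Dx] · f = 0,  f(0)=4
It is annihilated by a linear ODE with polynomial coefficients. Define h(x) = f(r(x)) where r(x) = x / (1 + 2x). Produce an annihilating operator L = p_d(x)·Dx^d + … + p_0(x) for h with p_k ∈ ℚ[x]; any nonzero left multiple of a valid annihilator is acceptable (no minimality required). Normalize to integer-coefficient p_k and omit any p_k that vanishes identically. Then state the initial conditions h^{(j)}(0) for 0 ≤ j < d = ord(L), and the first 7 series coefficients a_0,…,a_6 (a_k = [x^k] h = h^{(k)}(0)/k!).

f: a_k = 4, 12, 18, 18, 27/2, 81/10, 81/20, …
L₀ from L_f via x↦r, Dx↦r'^{-1}Dx.
L = -3 + (1 + 4·x + 4·x^2)·Dx  (order 1).
h: a_k = 4, 12, -6, -6, 51/2, -519/10, 1581/20, …
ICs: h(0) = 4.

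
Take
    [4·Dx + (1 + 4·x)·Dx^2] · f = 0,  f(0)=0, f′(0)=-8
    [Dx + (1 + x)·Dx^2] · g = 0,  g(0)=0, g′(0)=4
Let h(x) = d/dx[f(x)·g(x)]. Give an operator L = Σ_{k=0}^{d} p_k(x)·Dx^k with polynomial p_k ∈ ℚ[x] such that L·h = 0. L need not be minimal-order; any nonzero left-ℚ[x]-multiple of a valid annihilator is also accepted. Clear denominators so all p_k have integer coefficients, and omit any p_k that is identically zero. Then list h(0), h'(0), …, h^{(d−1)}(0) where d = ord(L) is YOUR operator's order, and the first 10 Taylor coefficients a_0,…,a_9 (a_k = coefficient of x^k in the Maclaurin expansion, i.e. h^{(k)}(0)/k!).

f: a_k = 0, -8, 16, -128/3, 128, -2048/5, 4096/3, -32768/7, 16384, -524288/9, …
g: a_k = 0, 4, -2, 4/3, -1, 4/5, -2/3, 4/7, -1/2, 4/9, …
h₀=f·g: eliminate ⇒ L₀, order ≤ 2·2.
h₀' ⇒ L via d/dx closure of L₀.
L = (136 + 320·x + 256·x^2) + (290 + 1464·x + 2400·x^2 + 1280·x^3)·Dx + (92 + 740·x + 1992·x^2 + 2240·x^3 + 896·x^4)·Dx^2 + (5 + 58·x + 245·x^2 + 464·x^3 + 400·x^4 + 128·x^5)·Dx^3  (order 3).
h: a_k = 0, -64, 240, -2560/3, 9400/3, -177632/15, 45584, -6210048/35, 4868156/7, -862598192/315, …
ICs: h(0) = 0, h′(0) = -64, h′′(0) = 480.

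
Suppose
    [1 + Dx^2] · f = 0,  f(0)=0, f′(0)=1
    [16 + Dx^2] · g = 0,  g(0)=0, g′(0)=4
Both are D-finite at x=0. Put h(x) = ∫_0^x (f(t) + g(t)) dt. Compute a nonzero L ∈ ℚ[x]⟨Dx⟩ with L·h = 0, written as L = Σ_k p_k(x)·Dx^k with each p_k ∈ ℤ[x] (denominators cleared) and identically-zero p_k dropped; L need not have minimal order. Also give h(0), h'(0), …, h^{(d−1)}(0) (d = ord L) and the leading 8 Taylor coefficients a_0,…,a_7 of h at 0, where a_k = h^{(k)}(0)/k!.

L = 16·Dx + 17·Dx^3 + Dx^5  (order 5).
h: a_k = 0, 0, 5/2, 0, -65/24, 0, 205/144, 0, …
ICs: h(0) = 0, h′(0) = 0, h′′(0) = 5, h′′′(0) = 0, h′′′′(0) = -65.

f: a_k = 0, 1, 0, -1/6, 0, 1/120, 0, -1/5040, …
g: a_k = 0, 4, 0, -32/3, 0, 128/15, 0, -1024/315, …
Weyl lclm of L_f,L_g ⇒ L₀ (ord ≤ 4).
∫: right-multiply L₀ by Dx.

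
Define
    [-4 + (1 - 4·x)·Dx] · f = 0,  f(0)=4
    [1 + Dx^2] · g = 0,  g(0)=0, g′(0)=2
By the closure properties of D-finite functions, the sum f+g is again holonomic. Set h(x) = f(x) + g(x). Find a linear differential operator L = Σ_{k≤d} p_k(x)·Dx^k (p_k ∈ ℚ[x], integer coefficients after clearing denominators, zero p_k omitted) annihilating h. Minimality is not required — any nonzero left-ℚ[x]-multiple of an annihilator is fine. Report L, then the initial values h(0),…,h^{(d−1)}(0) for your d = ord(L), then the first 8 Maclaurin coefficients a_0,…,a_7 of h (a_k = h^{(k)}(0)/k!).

f: a_k = 4, 16, 64, 256, 1024, 4096, 16384, 65536, …
g: a_k = 0, 2, 0, -1/3, 0, 1/60, 0, -1/2520, …
Sum ⇒ L₀ = lclm(L_f,L_g) in ℚ(x)⟨Dx⟩.
L = (388 - 32·x + 64·x^2) + (-33 + 140·x - 48·x^2 + 64·x^3)·Dx + (388 - 32·x + 64·x^2)·Dx^2 + (-33 + 140·x - 48·x^2 + 64·x^3)·Dx^3  (order 3).
h: a_k = 4, 18, 64, 767/3, 1024, 245761/60, 16384, 165150719/2520, …
ICs: h(0) = 4, h′(0) = 18, h′′(0) = 128.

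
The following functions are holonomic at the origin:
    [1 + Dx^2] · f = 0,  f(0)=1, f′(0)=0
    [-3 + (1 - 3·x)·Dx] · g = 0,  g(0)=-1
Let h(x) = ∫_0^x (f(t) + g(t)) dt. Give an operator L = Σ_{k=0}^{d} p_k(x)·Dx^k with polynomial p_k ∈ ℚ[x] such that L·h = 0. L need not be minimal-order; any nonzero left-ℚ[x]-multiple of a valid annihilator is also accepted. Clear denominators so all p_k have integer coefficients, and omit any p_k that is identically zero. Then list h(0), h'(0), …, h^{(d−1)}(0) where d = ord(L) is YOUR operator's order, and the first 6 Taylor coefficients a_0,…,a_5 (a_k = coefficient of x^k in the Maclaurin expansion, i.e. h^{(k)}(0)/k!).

f: a_k = 1, 0, -1/2, 0, 1/24, 0, …
g: a_k = -1, -3, -9, -27, -81, -243, …
L₀ := lclm(L_f,L_g); ord L₀ ≤ 2+1.
∫: right-multiply L₀ by Dx.
L = (-165 + 18·x - 27·x^2)·Dx + (19 - 63·x + 27·x^2 - 27·x^3)·Dx^2 + (-165 + 18·x - 27·x^2)·Dx^3 + (19 - 63·x + 27·x^2 - 27·x^3)·Dx^4  (order 4).
h: a_k = 0, 0, -3/2, -19/6, -27/4, -1943/120, …
ICs: h(0) = 0, h′(0) = 0, h′′(0) = -3, h′′′(0) = -19.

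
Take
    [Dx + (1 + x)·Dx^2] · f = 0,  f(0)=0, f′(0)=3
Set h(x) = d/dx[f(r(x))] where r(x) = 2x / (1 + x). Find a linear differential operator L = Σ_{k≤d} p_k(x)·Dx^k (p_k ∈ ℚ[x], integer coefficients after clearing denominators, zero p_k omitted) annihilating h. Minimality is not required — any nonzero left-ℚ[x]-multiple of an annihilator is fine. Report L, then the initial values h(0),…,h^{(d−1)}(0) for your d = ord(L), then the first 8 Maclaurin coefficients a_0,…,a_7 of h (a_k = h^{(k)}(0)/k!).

L = (4 + 6·x) + (1 + 4·x + 3·x^2)·Dx  (order 1).
h: a_k = 6, -24, 78, -240, 726, -2184, 6558, -19680, …
ICs: h(0) = 6.

f: a_k = 0, 3, -3/2, 1, -3/4, 3/5, -1/2, 3/7, …
Change of var in L_f (x↦r) gives L₀.
h=h₀': d/dx-closure on L₀ ⇒ L.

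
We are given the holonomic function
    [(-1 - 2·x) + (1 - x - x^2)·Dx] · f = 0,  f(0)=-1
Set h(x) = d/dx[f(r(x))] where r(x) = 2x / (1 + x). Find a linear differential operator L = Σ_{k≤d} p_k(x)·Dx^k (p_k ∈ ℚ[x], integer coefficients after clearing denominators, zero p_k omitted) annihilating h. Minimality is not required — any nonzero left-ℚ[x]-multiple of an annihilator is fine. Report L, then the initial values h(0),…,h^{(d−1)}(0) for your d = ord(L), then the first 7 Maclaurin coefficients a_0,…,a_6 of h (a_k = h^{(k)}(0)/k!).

L = (6 + 30·x + 90·x^2 + 50·x^3) + (-1 - 6·x + 30·x^3 + 25·x^4)·Dx  (order 1).
h: a_k = -2, -12, -30, -120, -250, -900, -1750, …
ICs: h(0) = -2.

f: a_k = -1, -1, -2, -3, -5, -8, -13, …
h₀=f(r): pull back L_f along r ⇒ L₀.
Differentiate: ansatz ord ≤ ord L₀ ⇒ L.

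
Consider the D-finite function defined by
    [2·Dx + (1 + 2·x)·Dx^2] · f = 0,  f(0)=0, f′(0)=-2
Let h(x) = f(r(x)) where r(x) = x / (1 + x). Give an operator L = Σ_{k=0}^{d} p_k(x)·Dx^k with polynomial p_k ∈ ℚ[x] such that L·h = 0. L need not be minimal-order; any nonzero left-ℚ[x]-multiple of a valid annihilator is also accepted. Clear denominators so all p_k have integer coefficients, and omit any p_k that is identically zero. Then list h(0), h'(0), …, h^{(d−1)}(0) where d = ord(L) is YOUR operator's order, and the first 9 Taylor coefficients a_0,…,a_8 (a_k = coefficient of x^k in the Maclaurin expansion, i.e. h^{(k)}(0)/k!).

L = (4 + 6·x)·Dx + (1 + 4·x + 3·x^2)·Dx^2  (order 2).
h: a_k = 0, -2, 4, -26/3, 20, -242/5, 364/3, -2186/7, 820, …
ICs: h(0) = 0, h′(0) = -2.

f: a_k = 0, -2, 2, -8/3, 4, -32/5, 32/3, -128/7, 32, …
f∘r: x↦r, Dx↦Dx/r' in L_f ⇒ L₀.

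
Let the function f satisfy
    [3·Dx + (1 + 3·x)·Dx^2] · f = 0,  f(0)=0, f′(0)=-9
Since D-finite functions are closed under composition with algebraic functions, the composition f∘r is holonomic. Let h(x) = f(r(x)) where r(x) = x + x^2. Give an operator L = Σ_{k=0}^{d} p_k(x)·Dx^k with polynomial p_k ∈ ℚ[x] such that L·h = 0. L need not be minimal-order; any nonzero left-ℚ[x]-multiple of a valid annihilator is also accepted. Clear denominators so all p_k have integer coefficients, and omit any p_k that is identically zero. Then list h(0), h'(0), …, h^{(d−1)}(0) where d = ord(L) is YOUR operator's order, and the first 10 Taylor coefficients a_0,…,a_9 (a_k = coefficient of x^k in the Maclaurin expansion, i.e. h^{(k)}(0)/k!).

L = (1 + 6·x + 6·x^2)·Dx + (1 + 5·x + 9·x^2 + 6·x^3)·Dx^2  (order 2).
h: a_k = 0, -9, 9/2, 0, -27/4, 81/5, -27, 243/7, -243/8, 0, …
ICs: h(0) = 0, h′(0) = -9.

f: a_k = 0, -9, 27/2, -27, 243/4, -729/5, 729/2, -6561/7, 19683/8, -6561, …
Substitute x→r, Dx→(1/r')Dx; clear ⇒ L₀.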